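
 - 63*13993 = -881559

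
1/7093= 1/7093 = 0.00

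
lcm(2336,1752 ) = 7008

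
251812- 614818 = -363006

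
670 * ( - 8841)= -5923470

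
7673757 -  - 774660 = 8448417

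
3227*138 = 445326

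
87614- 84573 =3041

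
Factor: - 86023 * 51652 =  - 4443259996  =  -2^2*7^1* 37^1*349^1* 12289^1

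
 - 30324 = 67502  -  97826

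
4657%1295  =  772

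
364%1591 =364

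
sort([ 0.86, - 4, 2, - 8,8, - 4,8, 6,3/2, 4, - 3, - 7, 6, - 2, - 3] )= [ - 8 , -7, - 4, - 4, - 3 , - 3, - 2, 0.86, 3/2, 2, 4, 6, 6, 8, 8 ]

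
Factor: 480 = 2^5 * 3^1* 5^1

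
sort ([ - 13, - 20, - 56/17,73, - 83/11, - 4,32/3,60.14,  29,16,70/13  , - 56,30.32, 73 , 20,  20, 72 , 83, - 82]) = [-82,-56 , - 20, - 13, - 83/11,-4, - 56/17,70/13,32/3,16, 20,20,29,30.32, 60.14,72, 73 , 73,83 ] 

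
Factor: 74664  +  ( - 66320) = 8344= 2^3*7^1*149^1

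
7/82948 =7/82948=0.00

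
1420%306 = 196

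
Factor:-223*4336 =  -966928 = - 2^4 * 223^1 * 271^1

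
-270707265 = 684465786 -955173051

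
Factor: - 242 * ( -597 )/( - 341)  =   - 2^1*3^1*11^1*31^ ( - 1)*199^1 = - 13134/31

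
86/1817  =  86/1817 = 0.05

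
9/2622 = 3/874  =  0.00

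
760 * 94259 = 71636840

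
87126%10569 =2574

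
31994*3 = 95982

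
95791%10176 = 4207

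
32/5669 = 32/5669 =0.01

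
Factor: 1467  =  3^2*163^1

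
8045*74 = 595330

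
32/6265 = 32/6265 = 0.01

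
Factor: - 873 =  - 3^2*97^1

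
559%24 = 7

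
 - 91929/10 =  -9193 + 1/10 = - 9192.90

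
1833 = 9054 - 7221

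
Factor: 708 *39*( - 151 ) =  - 4169412  =  - 2^2*3^2*13^1*59^1*151^1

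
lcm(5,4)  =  20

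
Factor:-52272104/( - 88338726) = 26136052/44169363 = 2^2*3^( - 2 )*7^( - 1) * 83^( - 1)*8447^( - 1 )*6534013^1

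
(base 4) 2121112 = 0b10011001010110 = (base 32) 9IM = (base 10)9814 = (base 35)80E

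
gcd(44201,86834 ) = 1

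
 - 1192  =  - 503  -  689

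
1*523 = 523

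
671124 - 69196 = 601928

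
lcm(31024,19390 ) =155120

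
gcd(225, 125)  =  25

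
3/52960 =3/52960 = 0.00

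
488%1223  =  488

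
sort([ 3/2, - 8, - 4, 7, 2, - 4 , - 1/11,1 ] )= [-8 , - 4,-4,-1/11,1,  3/2,  2,7] 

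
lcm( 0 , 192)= 0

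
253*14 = 3542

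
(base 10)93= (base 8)135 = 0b1011101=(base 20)4d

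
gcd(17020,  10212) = 3404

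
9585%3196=3193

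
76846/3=76846/3 = 25615.33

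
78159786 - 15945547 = 62214239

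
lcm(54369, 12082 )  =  108738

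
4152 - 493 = 3659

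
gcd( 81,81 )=81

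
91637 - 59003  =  32634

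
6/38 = 3/19 = 0.16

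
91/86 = 1 + 5/86= 1.06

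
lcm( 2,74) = 74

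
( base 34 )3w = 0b10000110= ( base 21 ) 68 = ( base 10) 134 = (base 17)7F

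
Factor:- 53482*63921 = -3418622922 = -2^1*3^1*11^3 * 13^2*17^1*149^1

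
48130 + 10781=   58911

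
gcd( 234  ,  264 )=6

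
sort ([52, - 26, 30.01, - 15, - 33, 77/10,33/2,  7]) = [-33, - 26, - 15,7,77/10, 33/2,30.01,52]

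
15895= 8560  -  -7335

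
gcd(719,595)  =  1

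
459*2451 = 1125009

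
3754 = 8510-4756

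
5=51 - 46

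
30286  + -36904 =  -6618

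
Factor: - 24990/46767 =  - 2^1*5^1*7^1*131^( - 1 )= -70/131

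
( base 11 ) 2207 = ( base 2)101101011111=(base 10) 2911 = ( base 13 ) 142C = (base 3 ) 10222211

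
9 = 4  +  5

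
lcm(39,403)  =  1209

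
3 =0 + 3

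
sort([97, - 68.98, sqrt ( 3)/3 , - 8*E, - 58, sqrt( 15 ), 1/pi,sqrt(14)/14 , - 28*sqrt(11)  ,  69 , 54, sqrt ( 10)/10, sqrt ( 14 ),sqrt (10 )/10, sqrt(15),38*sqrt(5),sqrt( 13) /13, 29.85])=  [ -28 * sqrt( 11 ), - 68.98,  -  58, - 8*E, sqrt(14)/14,sqrt( 13 ) /13, sqrt( 10 ) /10 , sqrt( 10 ) /10,1/pi, sqrt(3 ) /3, sqrt( 14 ),sqrt(15 ),sqrt(15 ),29.85,54,69, 38*sqrt(5), 97 ]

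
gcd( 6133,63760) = 1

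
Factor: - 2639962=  - 2^1*13^1*101537^1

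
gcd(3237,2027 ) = 1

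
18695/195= 95+34/39 = 95.87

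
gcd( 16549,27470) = 67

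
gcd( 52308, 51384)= 12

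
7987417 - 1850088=6137329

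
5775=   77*75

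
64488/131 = 64488/131 = 492.27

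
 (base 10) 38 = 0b100110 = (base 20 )1I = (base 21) 1h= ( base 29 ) 19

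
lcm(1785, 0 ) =0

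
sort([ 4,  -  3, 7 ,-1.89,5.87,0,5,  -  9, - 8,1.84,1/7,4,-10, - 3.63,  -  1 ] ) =[ - 10, -9,-8, - 3.63  , - 3, - 1.89,  -  1,0,1/7,1.84,4 , 4, 5 , 5.87, 7]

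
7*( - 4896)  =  -34272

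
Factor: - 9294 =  - 2^1*3^1*1549^1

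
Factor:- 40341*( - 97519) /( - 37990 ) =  -3934013979/37990 = - 2^(-1 )*3^1*5^(  -  1 )*7^1*17^1*29^( - 1)*113^2*131^(-1 )*863^1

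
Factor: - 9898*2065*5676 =-116013864120 = - 2^3*3^1*5^1*7^3*11^1*43^1*59^1*101^1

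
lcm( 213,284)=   852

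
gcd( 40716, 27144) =13572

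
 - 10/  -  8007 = 10/8007=0.00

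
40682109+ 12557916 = 53240025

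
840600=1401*600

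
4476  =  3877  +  599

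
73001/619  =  117 + 578/619  =  117.93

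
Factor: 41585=5^1*8317^1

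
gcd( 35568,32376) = 456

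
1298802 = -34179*(-38 )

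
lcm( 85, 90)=1530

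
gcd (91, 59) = 1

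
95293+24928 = 120221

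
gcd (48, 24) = 24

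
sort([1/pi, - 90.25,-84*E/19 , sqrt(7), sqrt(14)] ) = [-90.25, -84 * E/19,1/pi, sqrt( 7 ), sqrt( 14 )]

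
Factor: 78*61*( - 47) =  - 2^1*3^1*13^1 * 47^1*61^1 = -223626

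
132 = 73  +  59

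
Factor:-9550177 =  - 7^1*13^1 *104947^1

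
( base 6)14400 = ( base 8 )4400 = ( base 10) 2304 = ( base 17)7g9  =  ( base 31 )2CA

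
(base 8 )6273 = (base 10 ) 3259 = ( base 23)63g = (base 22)6G3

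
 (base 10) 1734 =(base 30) 1ro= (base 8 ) 3306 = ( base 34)1H0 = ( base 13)a35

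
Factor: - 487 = -487^1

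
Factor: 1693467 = 3^6*23^1*101^1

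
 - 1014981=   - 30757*33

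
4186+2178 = 6364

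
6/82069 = 6/82069 =0.00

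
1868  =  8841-6973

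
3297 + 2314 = 5611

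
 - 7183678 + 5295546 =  - 1888132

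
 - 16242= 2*(  -  8121)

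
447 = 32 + 415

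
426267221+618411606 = 1044678827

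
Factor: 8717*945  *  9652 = 2^2*3^3*5^1*7^1*19^1*23^1*127^1*379^1= 79508977380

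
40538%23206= 17332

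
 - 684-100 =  - 784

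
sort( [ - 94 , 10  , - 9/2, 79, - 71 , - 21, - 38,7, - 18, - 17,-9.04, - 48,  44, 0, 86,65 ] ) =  [ - 94, -71, - 48,  -  38, - 21, - 18, - 17, - 9.04, - 9/2, 0, 7, 10,  44, 65,79,  86]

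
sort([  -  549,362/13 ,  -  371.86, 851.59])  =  [ - 549, - 371.86,  362/13, 851.59 ] 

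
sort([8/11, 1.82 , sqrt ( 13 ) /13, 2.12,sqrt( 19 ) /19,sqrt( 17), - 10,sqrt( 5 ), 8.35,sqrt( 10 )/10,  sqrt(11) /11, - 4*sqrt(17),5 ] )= [ - 4*sqrt(17),-10,sqrt( 19) /19 , sqrt ( 13)/13, sqrt(11) /11, sqrt( 10)/10,8/11,1.82,2.12,sqrt(5),  sqrt( 17 ),5,8.35]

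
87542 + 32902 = 120444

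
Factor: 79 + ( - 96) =-17^1 = - 17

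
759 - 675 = 84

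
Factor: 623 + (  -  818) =- 195 = -3^1*5^1*13^1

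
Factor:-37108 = -2^2*9277^1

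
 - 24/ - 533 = 24/533 = 0.05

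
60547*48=2906256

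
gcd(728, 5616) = 104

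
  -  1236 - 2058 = -3294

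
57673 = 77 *749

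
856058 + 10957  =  867015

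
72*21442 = 1543824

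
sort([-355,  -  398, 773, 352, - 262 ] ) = [ - 398,  -  355,  -  262, 352,773 ] 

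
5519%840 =479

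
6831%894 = 573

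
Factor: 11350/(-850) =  - 17^( - 1 )*227^1 = - 227/17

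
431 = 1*431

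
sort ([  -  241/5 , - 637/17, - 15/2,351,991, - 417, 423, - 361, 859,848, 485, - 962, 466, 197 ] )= [-962, - 417,-361,  -  241/5,-637/17, - 15/2,197 , 351, 423, 466 , 485, 848,859,991]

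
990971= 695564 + 295407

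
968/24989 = 968/24989= 0.04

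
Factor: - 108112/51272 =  - 2^1*13^(  -  1)*17^( - 1)*233^1 = - 466/221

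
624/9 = 69+1/3 = 69.33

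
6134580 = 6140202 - 5622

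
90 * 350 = 31500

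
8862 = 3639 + 5223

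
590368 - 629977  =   - 39609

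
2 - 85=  - 83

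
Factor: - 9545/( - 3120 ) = 1909/624 = 2^(-4 )*3^( - 1 )*13^(- 1 )*23^1*83^1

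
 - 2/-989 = 2/989  =  0.00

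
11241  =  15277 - 4036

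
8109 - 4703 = 3406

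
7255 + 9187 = 16442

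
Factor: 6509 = 23^1*283^1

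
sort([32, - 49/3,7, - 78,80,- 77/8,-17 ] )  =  [-78, - 17,-49/3, - 77/8,7,32,80]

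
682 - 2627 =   -  1945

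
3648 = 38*96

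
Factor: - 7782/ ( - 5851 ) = 2^1*3^1 * 1297^1*5851^( - 1) 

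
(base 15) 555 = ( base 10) 1205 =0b10010110101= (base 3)1122122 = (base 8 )2265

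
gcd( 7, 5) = 1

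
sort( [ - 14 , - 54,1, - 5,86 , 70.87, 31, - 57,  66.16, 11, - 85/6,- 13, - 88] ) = [-88,-57, - 54, - 85/6,-14, - 13, - 5,1,11,31,66.16,70.87,86 ] 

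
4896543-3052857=1843686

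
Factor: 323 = 17^1*19^1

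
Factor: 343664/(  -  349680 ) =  -3^(-1)*5^(-1 )*31^(-1)*457^1 = -457/465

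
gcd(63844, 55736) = 4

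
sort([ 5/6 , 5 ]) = [ 5/6 , 5]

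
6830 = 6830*1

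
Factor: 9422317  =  181^1*52057^1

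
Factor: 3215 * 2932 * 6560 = 2^7*5^2*41^1*643^1*733^1 = 61837052800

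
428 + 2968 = 3396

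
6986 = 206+6780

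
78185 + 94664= 172849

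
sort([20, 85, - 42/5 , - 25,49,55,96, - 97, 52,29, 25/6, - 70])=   [ - 97,  -  70, - 25,  -  42/5,25/6,20,29,49, 52,55 , 85,96 ]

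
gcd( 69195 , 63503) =1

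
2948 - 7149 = -4201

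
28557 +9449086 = 9477643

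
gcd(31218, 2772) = 66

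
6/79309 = 6/79309 = 0.00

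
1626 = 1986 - 360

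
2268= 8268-6000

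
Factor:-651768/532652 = -2^1*3^1 * 13^1*37^( - 1)*59^( - 1) * 61^( - 1)*2089^1 = -162942/133163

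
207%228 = 207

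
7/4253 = 7/4253=0.00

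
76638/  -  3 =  - 25546/1= -25546.00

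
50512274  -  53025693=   -  2513419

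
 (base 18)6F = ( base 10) 123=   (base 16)7b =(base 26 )4j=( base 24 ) 53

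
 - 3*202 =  - 606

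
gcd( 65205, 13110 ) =345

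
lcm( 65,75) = 975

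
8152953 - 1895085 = 6257868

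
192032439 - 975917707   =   - 783885268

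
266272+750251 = 1016523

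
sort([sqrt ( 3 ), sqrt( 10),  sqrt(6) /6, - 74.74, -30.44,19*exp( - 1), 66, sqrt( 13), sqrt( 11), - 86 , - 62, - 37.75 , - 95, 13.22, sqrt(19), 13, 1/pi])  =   [ - 95, - 86, - 74.74,-62, - 37.75, - 30.44, 1/pi,sqrt( 6 )/6, sqrt( 3 ), sqrt(10),sqrt( 11), sqrt( 13 ), sqrt (19 ), 19  *  exp( - 1 ),  13, 13.22,66] 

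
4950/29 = 170  +  20/29 = 170.69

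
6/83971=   6/83971 = 0.00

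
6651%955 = 921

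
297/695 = 297/695 = 0.43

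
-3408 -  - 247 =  - 3161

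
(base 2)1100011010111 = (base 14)2463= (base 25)A49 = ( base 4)1203113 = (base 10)6359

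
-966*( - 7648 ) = 7387968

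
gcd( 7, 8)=1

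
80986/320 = 253 + 13/160 = 253.08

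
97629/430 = 227 + 19/430 = 227.04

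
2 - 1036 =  - 1034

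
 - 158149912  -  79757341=-237907253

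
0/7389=0= 0.00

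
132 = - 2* (-66 )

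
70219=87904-17685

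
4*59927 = 239708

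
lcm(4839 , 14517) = 14517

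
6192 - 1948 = 4244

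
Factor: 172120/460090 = 2^2*13^1*139^( - 1 ) = 52/139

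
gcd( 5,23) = 1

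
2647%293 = 10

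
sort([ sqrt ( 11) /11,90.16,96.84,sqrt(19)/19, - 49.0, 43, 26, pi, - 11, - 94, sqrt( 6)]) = [ - 94,-49.0, - 11, sqrt ( 19)/19, sqrt ( 11)/11,sqrt( 6), pi, 26,43, 90.16, 96.84]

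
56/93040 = 7/11630 = 0.00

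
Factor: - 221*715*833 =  - 5^1*7^2*11^1*13^2*17^2 = - 131626495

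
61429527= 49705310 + 11724217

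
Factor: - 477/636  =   - 2^( - 2) * 3^1  =  - 3/4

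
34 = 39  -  5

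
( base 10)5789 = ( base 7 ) 22610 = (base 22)BL3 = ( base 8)13235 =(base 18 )hfb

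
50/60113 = 50/60113= 0.00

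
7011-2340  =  4671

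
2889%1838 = 1051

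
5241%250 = 241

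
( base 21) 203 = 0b1101110101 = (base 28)13h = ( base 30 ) TF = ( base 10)885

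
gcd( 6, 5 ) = 1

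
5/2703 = 5/2703 = 0.00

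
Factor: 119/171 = 3^(-2 )*7^1*17^1 * 19^(  -  1 ) 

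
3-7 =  - 4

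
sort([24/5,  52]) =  [ 24/5, 52]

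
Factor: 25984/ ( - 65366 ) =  - 64/161  =  - 2^6*7^(  -  1 )*23^( - 1)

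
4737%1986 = 765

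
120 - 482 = - 362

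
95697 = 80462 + 15235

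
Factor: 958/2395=2/5  =  2^1*5^ ( - 1 )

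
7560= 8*945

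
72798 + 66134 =138932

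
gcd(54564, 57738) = 6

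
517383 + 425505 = 942888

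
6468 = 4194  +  2274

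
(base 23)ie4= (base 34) 8hm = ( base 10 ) 9848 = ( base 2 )10011001111000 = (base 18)1c72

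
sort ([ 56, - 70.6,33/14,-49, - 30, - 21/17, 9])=[ - 70.6, - 49,-30, - 21/17,33/14,9, 56]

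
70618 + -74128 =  - 3510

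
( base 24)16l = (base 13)450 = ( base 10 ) 741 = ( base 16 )2E5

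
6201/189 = 32+17/21 = 32.81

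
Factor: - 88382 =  - 2^1 * 7^1*59^1*107^1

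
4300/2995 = 860/599  =  1.44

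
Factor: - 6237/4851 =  - 9/7 = -3^2*7^( - 1 )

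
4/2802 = 2/1401 = 0.00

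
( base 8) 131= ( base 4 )1121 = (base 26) 3B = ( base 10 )89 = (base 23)3k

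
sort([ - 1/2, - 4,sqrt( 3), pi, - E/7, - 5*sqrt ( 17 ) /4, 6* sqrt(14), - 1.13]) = [ - 5 * sqrt(17) /4, -4, - 1.13,-1/2, - E/7,  sqrt( 3),pi,6 * sqrt(14 )]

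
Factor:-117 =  - 3^2*13^1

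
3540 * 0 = 0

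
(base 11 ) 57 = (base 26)2A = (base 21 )2k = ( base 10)62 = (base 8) 76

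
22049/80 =22049/80 = 275.61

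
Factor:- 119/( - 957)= 3^ ( - 1 )*7^1 * 11^( - 1 )*17^1 *29^( - 1)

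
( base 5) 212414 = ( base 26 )ai6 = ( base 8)16102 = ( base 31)7GB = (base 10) 7234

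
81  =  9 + 72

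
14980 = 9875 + 5105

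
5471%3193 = 2278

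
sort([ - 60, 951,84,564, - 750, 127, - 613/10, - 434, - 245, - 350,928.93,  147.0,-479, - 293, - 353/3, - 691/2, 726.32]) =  [ - 750, - 479 ,-434, - 350, - 691/2,  -  293, - 245, - 353/3, - 613/10, - 60,84,127, 147.0,564, 726.32 , 928.93 , 951] 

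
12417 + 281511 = 293928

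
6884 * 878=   6044152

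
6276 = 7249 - 973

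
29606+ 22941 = 52547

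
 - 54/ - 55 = 54/55 = 0.98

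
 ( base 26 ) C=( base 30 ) c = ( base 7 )15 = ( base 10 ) 12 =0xC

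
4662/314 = 14+133/157  =  14.85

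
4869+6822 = 11691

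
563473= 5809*97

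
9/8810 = 9/8810 = 0.00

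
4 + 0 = 4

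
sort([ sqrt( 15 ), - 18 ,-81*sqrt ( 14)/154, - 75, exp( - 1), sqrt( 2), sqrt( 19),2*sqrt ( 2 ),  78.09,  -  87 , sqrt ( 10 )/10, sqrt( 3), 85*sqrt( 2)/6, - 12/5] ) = [ - 87, - 75,-18, - 12/5, - 81*sqrt ( 14) /154,sqrt( 10) /10,exp (-1 ), sqrt( 2), sqrt ( 3 ),2*sqrt(2 ), sqrt (15), sqrt(19 ), 85*sqrt( 2)/6, 78.09]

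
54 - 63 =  - 9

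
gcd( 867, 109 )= 1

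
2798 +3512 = 6310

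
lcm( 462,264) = 1848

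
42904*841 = 36082264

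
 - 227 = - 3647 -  - 3420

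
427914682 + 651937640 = 1079852322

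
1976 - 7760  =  - 5784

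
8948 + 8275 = 17223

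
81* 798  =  64638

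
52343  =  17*3079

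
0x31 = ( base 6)121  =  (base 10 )49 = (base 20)29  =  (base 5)144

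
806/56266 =403/28133 = 0.01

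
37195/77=37195/77= 483.05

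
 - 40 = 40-80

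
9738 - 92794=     -  83056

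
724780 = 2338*310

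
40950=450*91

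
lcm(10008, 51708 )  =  310248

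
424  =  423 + 1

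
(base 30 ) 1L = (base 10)51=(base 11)47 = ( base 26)1P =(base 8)63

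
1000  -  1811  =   - 811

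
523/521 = 1  +  2/521 = 1.00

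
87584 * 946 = 82854464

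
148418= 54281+94137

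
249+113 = 362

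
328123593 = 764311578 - 436187985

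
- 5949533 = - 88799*67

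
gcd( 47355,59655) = 615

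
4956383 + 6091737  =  11048120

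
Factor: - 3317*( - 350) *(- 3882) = -2^2*3^1 * 5^2*7^1*31^1*107^1*647^1  =  - 4506807900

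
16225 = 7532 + 8693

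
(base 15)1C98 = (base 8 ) 14112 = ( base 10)6218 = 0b1100001001010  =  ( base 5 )144333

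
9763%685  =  173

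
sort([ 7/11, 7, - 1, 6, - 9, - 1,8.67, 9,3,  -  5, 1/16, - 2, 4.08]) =[ - 9,  -  5, -2, - 1, - 1,  1/16,7/11 , 3, 4.08, 6,7,8.67, 9]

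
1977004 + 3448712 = 5425716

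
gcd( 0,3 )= 3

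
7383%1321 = 778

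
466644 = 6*77774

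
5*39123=195615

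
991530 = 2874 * 345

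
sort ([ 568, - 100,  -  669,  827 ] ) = [ - 669, - 100, 568, 827]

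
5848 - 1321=4527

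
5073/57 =89 = 89.00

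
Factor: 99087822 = 2^1 * 3^2*797^1 * 6907^1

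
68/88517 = 68/88517 = 0.00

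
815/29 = 815/29 = 28.10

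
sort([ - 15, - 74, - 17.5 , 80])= [ - 74, - 17.5, - 15,80]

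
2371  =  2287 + 84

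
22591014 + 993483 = 23584497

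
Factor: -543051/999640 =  - 2^( - 3)*3^3*5^( - 1 )*67^( - 1 )*373^( - 1)*20113^1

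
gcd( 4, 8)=4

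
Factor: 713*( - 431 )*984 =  - 302386152 = -  2^3* 3^1*23^1*31^1*41^1*431^1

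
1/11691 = 1/11691 = 0.00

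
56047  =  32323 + 23724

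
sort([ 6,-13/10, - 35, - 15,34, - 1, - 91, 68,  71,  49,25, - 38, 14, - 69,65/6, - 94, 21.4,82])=[ - 94, - 91, - 69, - 38, - 35 , - 15, - 13/10, - 1,6,65/6, 14, 21.4, 25,34, 49,68, 71, 82]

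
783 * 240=187920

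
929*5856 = 5440224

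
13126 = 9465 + 3661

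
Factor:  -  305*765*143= -3^2*5^2*11^1*13^1*17^1*61^1 = -33365475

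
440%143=11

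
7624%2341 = 601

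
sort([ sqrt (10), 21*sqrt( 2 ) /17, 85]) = [21*sqrt(2)/17, sqrt( 10), 85]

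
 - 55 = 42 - 97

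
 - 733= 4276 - 5009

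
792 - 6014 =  - 5222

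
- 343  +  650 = 307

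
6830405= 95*71899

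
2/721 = 2/721= 0.00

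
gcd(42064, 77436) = 956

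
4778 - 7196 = - 2418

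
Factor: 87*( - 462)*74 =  - 2^2*3^2*7^1*11^1*29^1 * 37^1 = - 2974356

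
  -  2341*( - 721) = 1687861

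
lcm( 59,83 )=4897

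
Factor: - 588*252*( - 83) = 12298608 =2^4*3^3*7^3 * 83^1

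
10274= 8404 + 1870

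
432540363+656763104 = 1089303467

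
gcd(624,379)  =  1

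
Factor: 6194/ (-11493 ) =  - 2^1*3^(-2)*19^1*163^1* 1277^(-1)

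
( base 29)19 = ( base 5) 123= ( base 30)18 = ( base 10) 38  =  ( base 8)46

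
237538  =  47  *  5054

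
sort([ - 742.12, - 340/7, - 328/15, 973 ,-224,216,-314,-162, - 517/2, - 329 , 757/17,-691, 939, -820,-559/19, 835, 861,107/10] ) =[ -820, - 742.12,-691 , - 329, - 314, - 517/2, - 224, - 162, - 340/7, - 559/19 , - 328/15, 107/10, 757/17, 216 , 835,  861  ,  939,973]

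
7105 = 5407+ 1698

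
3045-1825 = 1220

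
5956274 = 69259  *86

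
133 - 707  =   - 574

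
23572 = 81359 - 57787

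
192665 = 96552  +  96113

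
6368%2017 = 317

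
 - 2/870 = -1/435= -0.00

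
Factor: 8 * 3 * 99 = 2^3 * 3^3*11^1 =2376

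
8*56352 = 450816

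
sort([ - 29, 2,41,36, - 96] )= [ - 96, - 29, 2, 36,41]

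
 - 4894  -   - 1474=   -  3420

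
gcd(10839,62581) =1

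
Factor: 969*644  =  2^2*3^1*7^1*17^1*19^1*23^1 = 624036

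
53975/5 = 10795 =10795.00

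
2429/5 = 2429/5  =  485.80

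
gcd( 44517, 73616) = 1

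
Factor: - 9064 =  - 2^3*11^1*103^1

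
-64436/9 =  - 64436/9 = -  7159.56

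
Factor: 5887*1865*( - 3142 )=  - 34496819210 = - 2^1 * 5^1*7^1*29^2*373^1*1571^1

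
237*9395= 2226615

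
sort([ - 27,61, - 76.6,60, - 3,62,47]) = [ - 76.6,-27 , - 3 , 47,60, 61,62]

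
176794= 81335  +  95459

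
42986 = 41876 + 1110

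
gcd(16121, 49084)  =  7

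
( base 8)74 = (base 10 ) 60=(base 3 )2020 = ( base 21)2i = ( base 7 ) 114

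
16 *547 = 8752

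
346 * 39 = 13494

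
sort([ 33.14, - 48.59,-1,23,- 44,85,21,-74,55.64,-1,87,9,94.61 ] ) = [ - 74, - 48.59, - 44, -1, - 1, 9,21,23,33.14,55.64,85,87,  94.61] 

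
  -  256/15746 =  - 128/7873 = - 0.02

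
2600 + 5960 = 8560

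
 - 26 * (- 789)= 20514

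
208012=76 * 2737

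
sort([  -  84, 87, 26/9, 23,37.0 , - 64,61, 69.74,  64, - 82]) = [-84, - 82,  -  64,26/9,  23,37.0 , 61, 64, 69.74, 87 ] 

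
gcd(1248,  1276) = 4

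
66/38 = 1 + 14/19 = 1.74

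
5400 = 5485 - 85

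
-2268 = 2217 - 4485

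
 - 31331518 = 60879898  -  92211416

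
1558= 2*779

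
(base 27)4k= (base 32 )40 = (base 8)200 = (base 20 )68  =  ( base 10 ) 128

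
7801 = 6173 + 1628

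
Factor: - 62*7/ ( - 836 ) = 217/418 = 2^ (-1)*7^1*11^(  -  1 )*19^( - 1 )*31^1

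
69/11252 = 69/11252 =0.01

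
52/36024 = 13/9006  =  0.00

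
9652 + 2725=12377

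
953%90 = 53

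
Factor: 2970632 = 2^3 *7^1*53047^1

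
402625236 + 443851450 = 846476686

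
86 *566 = 48676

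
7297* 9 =65673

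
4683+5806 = 10489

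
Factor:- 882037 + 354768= - 527269 = -19^1*27751^1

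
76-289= - 213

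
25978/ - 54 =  - 12989/27  =  - 481.07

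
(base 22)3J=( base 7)151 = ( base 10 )85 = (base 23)3g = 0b1010101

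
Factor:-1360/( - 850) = 2^3 *5^( - 1)=8/5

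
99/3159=11/351= 0.03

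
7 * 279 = 1953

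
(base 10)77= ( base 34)29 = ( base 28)2l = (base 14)57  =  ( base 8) 115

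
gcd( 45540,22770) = 22770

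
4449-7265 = - 2816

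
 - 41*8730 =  - 357930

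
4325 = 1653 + 2672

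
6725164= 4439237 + 2285927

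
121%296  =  121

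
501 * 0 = 0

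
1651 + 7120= 8771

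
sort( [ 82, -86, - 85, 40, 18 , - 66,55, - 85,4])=[ - 86, - 85, - 85,-66,4, 18 , 40,55,82]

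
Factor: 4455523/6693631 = 7^(-1)* 17^(-1 )* 83^1*53681^1*56249^(-1 )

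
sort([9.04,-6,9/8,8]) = [- 6,9/8,8, 9.04]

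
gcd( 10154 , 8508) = 2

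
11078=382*29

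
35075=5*7015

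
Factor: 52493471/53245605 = 3^( - 1)*5^( - 1)*7^( - 3 )*79^( -1)*131^( - 1 )*719^1*73009^1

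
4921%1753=1415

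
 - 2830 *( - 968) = 2739440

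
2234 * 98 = 218932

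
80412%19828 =1100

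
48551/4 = 48551/4= 12137.75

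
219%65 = 24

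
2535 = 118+2417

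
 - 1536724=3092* ( - 497)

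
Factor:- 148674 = -2^1*3^1*71^1  *349^1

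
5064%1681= 21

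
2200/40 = 55= 55.00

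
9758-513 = 9245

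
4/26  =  2/13= 0.15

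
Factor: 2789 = 2789^1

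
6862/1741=3 + 1639/1741  =  3.94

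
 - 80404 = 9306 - 89710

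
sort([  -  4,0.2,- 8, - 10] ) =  [ - 10 , - 8, - 4, 0.2 ]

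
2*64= 128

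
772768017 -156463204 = 616304813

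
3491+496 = 3987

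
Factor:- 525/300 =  - 2^( - 2)*7^1  =  - 7/4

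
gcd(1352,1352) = 1352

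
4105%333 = 109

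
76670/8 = 38335/4 = 9583.75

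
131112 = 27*4856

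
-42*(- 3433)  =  144186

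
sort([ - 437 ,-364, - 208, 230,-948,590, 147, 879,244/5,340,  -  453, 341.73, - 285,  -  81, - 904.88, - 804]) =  [ - 948, -904.88 ,-804, - 453,-437, -364, - 285 , - 208, - 81 , 244/5,147,230, 340, 341.73, 590, 879]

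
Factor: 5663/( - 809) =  - 7^1= -7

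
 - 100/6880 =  - 5/344 = - 0.01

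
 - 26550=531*( - 50)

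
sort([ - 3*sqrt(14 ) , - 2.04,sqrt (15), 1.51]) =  [-3*sqrt(14), - 2.04,1.51, sqrt(15)]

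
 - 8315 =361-8676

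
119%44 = 31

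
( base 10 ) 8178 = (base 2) 1111111110010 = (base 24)e4i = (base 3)102012220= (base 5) 230203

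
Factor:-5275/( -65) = 5^1*13^ (-1)* 211^1  =  1055/13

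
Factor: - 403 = -13^1*31^1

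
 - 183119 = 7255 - 190374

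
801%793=8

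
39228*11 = 431508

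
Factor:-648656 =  - 2^4*71^1* 571^1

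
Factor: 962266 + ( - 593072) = 369194 = 2^1*7^1*26371^1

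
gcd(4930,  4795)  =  5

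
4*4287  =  17148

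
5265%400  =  65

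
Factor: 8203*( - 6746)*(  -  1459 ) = 2^1*13^1*631^1*1459^1*3373^1  =  80737322042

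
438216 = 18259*24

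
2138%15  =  8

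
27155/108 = 251+47/108 = 251.44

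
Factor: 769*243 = 3^5*769^1 = 186867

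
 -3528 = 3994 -7522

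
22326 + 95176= 117502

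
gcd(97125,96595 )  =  5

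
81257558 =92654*877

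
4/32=1/8 = 0.12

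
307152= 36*8532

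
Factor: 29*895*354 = 9188070 = 2^1*3^1 * 5^1 * 29^1*59^1*179^1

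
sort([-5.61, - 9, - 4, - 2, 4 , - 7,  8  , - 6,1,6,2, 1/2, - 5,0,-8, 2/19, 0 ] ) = [  -  9, - 8, - 7, - 6, - 5.61 , - 5, - 4 , - 2, 0,0,2/19,  1/2, 1,2,4,6,8] 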